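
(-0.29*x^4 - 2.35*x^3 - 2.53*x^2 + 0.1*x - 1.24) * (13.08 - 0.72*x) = 0.2088*x^5 - 2.1012*x^4 - 28.9164*x^3 - 33.1644*x^2 + 2.2008*x - 16.2192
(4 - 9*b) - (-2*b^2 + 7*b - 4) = 2*b^2 - 16*b + 8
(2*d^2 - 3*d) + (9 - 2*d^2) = 9 - 3*d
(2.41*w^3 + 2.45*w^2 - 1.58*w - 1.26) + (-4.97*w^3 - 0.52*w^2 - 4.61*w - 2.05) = -2.56*w^3 + 1.93*w^2 - 6.19*w - 3.31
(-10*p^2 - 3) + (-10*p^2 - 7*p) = -20*p^2 - 7*p - 3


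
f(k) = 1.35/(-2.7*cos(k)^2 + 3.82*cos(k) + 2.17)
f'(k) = 1.35*(-5.4*sin(k)*cos(k) + 3.82*sin(k))/(-2.7*cos(k)^2 + 3.82*cos(k) + 2.17)^2 = (5.157 - 7.29*cos(k))*sin(k)/(-2.7*cos(k)^2 + 3.82*cos(k) + 2.17)^2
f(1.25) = 0.43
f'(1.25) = 0.28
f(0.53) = 0.39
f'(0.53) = -0.05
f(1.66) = 0.75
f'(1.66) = 1.77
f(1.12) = 0.41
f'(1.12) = 0.16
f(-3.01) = -0.32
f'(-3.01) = -0.09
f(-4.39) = 1.96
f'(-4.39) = 14.93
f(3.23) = -0.31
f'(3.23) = -0.06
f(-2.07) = -4.86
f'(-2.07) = -98.57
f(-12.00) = 0.39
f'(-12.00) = -0.04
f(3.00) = -0.32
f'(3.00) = 0.10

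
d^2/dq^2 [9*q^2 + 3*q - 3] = 18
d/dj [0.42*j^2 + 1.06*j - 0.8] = 0.84*j + 1.06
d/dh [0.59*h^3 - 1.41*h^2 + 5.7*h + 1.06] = 1.77*h^2 - 2.82*h + 5.7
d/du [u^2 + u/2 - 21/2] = 2*u + 1/2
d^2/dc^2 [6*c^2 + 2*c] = 12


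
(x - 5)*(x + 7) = x^2 + 2*x - 35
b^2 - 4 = (b - 2)*(b + 2)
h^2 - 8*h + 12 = (h - 6)*(h - 2)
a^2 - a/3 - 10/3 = (a - 2)*(a + 5/3)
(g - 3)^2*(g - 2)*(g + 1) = g^4 - 7*g^3 + 13*g^2 + 3*g - 18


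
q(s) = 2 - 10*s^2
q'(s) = -20*s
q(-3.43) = -115.65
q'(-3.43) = 68.60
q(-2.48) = -59.50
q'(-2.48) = 49.60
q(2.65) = -68.22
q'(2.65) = -53.00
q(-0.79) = -4.24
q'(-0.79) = 15.80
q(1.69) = -26.56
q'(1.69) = -33.80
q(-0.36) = 0.70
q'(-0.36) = 7.20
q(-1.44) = -18.74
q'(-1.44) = 28.80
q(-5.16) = -264.26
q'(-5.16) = 103.20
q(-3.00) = -88.00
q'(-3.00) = 60.00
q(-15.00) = -2248.00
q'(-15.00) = 300.00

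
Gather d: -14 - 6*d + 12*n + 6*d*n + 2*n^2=d*(6*n - 6) + 2*n^2 + 12*n - 14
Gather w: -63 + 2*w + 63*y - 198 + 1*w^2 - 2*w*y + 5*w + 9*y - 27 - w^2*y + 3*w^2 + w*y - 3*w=w^2*(4 - y) + w*(4 - y) + 72*y - 288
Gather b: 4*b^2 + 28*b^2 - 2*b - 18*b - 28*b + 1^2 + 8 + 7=32*b^2 - 48*b + 16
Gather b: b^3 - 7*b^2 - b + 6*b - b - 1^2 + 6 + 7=b^3 - 7*b^2 + 4*b + 12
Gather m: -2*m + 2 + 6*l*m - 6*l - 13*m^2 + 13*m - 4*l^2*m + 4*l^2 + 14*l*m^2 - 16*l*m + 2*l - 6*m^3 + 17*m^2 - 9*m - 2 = 4*l^2 - 4*l - 6*m^3 + m^2*(14*l + 4) + m*(-4*l^2 - 10*l + 2)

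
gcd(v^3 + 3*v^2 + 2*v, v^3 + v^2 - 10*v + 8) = 1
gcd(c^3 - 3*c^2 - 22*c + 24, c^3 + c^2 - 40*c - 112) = c + 4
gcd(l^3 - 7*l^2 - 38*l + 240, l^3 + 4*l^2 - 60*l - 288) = l^2 - 2*l - 48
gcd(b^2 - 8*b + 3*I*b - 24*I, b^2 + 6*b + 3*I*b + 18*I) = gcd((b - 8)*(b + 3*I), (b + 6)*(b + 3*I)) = b + 3*I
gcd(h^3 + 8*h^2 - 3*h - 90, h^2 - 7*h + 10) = 1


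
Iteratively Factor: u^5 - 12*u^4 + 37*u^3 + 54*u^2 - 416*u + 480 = (u - 4)*(u^4 - 8*u^3 + 5*u^2 + 74*u - 120) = (u - 5)*(u - 4)*(u^3 - 3*u^2 - 10*u + 24) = (u - 5)*(u - 4)*(u + 3)*(u^2 - 6*u + 8) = (u - 5)*(u - 4)^2*(u + 3)*(u - 2)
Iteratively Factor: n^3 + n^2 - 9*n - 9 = (n + 3)*(n^2 - 2*n - 3) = (n - 3)*(n + 3)*(n + 1)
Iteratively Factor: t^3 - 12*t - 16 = (t - 4)*(t^2 + 4*t + 4) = (t - 4)*(t + 2)*(t + 2)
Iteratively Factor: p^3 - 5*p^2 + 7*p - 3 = (p - 1)*(p^2 - 4*p + 3) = (p - 1)^2*(p - 3)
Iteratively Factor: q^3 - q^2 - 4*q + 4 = (q - 1)*(q^2 - 4) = (q - 2)*(q - 1)*(q + 2)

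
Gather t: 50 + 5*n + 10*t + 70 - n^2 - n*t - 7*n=-n^2 - 2*n + t*(10 - n) + 120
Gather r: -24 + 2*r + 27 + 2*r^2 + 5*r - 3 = 2*r^2 + 7*r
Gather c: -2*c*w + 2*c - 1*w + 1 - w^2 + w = c*(2 - 2*w) - w^2 + 1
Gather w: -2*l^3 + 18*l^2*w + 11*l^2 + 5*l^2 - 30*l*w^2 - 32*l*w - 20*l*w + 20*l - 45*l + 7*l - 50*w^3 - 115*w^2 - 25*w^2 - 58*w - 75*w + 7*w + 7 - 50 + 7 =-2*l^3 + 16*l^2 - 18*l - 50*w^3 + w^2*(-30*l - 140) + w*(18*l^2 - 52*l - 126) - 36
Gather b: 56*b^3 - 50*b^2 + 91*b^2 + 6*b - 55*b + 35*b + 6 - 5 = 56*b^3 + 41*b^2 - 14*b + 1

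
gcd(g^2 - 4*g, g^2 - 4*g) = g^2 - 4*g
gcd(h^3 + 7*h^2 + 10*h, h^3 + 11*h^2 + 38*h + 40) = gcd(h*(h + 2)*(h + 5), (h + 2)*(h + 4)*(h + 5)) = h^2 + 7*h + 10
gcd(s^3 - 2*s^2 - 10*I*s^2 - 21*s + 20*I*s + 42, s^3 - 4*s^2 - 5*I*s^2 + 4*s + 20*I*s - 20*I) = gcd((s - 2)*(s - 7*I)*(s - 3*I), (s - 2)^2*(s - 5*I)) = s - 2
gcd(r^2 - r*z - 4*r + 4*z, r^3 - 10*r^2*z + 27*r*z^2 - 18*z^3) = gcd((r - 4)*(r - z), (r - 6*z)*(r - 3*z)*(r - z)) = -r + z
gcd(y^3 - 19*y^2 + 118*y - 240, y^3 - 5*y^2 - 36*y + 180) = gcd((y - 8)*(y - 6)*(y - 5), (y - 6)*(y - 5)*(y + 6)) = y^2 - 11*y + 30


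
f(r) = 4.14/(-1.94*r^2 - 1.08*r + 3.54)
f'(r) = 4.14*(3.88*r + 1.08)/(-1.94*r^2 - 1.08*r + 3.54)^2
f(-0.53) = 1.16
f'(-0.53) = -0.32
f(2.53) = -0.36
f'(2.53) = 0.33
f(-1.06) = 1.65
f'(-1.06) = -2.00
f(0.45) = 1.56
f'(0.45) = 1.65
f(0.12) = 1.22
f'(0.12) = 0.56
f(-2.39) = -0.83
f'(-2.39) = -1.38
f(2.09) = -0.58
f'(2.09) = 0.74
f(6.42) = -0.05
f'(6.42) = 0.02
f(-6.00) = -0.07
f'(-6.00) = -0.03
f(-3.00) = -0.39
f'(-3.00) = -0.38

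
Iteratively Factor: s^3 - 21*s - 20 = (s + 1)*(s^2 - s - 20) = (s - 5)*(s + 1)*(s + 4)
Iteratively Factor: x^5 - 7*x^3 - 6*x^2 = (x + 2)*(x^4 - 2*x^3 - 3*x^2) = (x + 1)*(x + 2)*(x^3 - 3*x^2) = x*(x + 1)*(x + 2)*(x^2 - 3*x) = x*(x - 3)*(x + 1)*(x + 2)*(x)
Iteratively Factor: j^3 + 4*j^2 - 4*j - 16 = (j - 2)*(j^2 + 6*j + 8) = (j - 2)*(j + 2)*(j + 4)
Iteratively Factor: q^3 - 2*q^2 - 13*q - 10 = (q + 1)*(q^2 - 3*q - 10) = (q - 5)*(q + 1)*(q + 2)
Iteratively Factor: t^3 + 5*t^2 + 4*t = (t + 4)*(t^2 + t) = (t + 1)*(t + 4)*(t)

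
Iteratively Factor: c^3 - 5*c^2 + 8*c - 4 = (c - 2)*(c^2 - 3*c + 2) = (c - 2)*(c - 1)*(c - 2)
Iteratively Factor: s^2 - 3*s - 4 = (s - 4)*(s + 1)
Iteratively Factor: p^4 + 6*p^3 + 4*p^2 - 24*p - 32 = (p + 2)*(p^3 + 4*p^2 - 4*p - 16) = (p + 2)*(p + 4)*(p^2 - 4) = (p + 2)^2*(p + 4)*(p - 2)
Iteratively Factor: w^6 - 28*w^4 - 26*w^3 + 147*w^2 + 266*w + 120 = (w + 1)*(w^5 - w^4 - 27*w^3 + w^2 + 146*w + 120) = (w + 1)^2*(w^4 - 2*w^3 - 25*w^2 + 26*w + 120) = (w + 1)^2*(w + 2)*(w^3 - 4*w^2 - 17*w + 60) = (w + 1)^2*(w + 2)*(w + 4)*(w^2 - 8*w + 15) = (w - 3)*(w + 1)^2*(w + 2)*(w + 4)*(w - 5)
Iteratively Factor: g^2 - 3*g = (g - 3)*(g)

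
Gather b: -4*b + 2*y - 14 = -4*b + 2*y - 14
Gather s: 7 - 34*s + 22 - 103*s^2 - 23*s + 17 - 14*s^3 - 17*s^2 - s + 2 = -14*s^3 - 120*s^2 - 58*s + 48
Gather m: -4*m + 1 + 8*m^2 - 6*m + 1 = 8*m^2 - 10*m + 2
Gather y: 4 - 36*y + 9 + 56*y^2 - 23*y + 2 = 56*y^2 - 59*y + 15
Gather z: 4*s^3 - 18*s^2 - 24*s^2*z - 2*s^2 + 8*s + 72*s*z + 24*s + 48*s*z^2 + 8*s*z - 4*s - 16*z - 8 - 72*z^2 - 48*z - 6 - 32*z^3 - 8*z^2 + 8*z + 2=4*s^3 - 20*s^2 + 28*s - 32*z^3 + z^2*(48*s - 80) + z*(-24*s^2 + 80*s - 56) - 12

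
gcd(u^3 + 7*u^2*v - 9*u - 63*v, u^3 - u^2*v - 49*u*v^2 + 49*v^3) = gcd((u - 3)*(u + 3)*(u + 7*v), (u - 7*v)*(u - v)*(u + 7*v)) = u + 7*v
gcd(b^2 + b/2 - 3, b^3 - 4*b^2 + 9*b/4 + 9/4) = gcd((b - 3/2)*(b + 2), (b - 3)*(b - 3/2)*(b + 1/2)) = b - 3/2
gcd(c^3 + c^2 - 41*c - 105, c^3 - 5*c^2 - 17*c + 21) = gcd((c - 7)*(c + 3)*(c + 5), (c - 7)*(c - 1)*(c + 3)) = c^2 - 4*c - 21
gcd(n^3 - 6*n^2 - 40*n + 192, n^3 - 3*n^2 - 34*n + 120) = n^2 + 2*n - 24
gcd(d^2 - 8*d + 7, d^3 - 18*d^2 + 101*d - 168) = d - 7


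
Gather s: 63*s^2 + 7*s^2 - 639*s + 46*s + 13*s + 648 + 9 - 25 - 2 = 70*s^2 - 580*s + 630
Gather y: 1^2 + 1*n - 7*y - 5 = n - 7*y - 4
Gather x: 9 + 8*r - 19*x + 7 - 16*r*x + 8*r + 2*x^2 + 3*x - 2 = 16*r + 2*x^2 + x*(-16*r - 16) + 14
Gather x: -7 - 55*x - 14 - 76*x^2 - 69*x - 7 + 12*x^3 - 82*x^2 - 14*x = 12*x^3 - 158*x^2 - 138*x - 28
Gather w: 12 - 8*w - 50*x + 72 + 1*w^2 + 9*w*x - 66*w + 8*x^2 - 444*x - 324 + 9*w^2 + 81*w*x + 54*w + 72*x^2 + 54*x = 10*w^2 + w*(90*x - 20) + 80*x^2 - 440*x - 240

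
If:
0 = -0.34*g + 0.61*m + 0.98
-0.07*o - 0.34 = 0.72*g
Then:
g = -0.0972222222222222*o - 0.472222222222222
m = -0.0541894353369763*o - 1.86976320582878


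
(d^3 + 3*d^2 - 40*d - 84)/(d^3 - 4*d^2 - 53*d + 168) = (d^2 - 4*d - 12)/(d^2 - 11*d + 24)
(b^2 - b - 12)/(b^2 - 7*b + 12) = (b + 3)/(b - 3)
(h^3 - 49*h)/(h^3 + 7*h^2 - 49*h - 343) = h/(h + 7)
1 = 1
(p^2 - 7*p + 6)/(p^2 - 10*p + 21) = (p^2 - 7*p + 6)/(p^2 - 10*p + 21)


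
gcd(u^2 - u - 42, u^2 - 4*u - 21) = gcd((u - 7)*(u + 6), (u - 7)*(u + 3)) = u - 7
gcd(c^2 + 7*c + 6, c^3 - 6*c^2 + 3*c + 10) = c + 1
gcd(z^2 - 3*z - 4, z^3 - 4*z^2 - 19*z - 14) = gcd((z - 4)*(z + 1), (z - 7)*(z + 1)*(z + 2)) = z + 1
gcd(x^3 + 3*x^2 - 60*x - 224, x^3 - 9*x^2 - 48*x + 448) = x^2 - x - 56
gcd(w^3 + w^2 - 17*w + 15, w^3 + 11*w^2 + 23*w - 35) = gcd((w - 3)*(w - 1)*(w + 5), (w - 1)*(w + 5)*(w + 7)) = w^2 + 4*w - 5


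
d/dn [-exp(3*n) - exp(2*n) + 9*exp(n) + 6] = (-3*exp(2*n) - 2*exp(n) + 9)*exp(n)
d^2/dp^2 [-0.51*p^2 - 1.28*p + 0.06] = -1.02000000000000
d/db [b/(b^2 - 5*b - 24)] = (b^2 - b*(2*b - 5) - 5*b - 24)/(-b^2 + 5*b + 24)^2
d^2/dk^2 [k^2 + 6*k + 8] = 2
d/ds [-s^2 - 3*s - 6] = -2*s - 3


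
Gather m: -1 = -1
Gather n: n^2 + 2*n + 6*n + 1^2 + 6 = n^2 + 8*n + 7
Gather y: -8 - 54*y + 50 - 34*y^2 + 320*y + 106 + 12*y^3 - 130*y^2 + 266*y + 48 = 12*y^3 - 164*y^2 + 532*y + 196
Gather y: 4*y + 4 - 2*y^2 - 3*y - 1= -2*y^2 + y + 3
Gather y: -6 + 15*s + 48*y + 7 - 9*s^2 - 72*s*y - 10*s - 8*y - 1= -9*s^2 + 5*s + y*(40 - 72*s)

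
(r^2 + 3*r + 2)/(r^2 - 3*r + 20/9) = 9*(r^2 + 3*r + 2)/(9*r^2 - 27*r + 20)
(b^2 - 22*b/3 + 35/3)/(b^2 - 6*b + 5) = (b - 7/3)/(b - 1)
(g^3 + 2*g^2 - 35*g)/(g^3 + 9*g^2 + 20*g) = (g^2 + 2*g - 35)/(g^2 + 9*g + 20)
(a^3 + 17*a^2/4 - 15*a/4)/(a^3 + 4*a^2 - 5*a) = (a - 3/4)/(a - 1)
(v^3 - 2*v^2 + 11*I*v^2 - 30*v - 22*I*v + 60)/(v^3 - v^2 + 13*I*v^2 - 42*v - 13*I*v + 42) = (v^2 + v*(-2 + 5*I) - 10*I)/(v^2 + v*(-1 + 7*I) - 7*I)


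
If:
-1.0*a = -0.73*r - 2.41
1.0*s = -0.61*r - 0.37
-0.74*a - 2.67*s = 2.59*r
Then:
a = 2.02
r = -0.53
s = -0.05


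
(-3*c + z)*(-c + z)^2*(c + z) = -3*c^4 + 4*c^3*z + 2*c^2*z^2 - 4*c*z^3 + z^4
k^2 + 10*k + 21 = (k + 3)*(k + 7)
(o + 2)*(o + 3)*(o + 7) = o^3 + 12*o^2 + 41*o + 42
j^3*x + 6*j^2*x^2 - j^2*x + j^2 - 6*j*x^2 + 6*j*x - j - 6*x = (j - 1)*(j + 6*x)*(j*x + 1)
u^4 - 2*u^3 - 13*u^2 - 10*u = u*(u - 5)*(u + 1)*(u + 2)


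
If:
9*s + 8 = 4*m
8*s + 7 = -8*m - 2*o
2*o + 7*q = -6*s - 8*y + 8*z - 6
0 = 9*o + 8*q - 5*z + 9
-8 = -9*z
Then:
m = 1549/5272 - 144*y/659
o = 832*y/659 - 9739/5931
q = 7579/5931 - 936*y/659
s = -64*y/659 - 8995/11862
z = 8/9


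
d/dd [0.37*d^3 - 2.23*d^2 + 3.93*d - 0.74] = 1.11*d^2 - 4.46*d + 3.93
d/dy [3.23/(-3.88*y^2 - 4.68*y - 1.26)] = (25.0648*y + 15.1164)/(3.88*y^2 + 4.68*y + 1.26)^2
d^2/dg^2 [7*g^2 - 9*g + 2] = 14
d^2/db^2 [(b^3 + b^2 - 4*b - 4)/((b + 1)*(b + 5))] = 42/(b^3 + 15*b^2 + 75*b + 125)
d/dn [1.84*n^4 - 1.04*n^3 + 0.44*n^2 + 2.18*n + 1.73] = 7.36*n^3 - 3.12*n^2 + 0.88*n + 2.18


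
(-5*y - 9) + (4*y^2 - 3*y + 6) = 4*y^2 - 8*y - 3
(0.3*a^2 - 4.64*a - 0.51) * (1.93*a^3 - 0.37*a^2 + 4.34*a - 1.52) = 0.579*a^5 - 9.0662*a^4 + 2.0345*a^3 - 20.4049*a^2 + 4.8394*a + 0.7752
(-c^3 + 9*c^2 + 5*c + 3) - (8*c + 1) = -c^3 + 9*c^2 - 3*c + 2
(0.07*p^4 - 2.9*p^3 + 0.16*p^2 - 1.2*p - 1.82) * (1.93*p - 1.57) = 0.1351*p^5 - 5.7069*p^4 + 4.8618*p^3 - 2.5672*p^2 - 1.6286*p + 2.8574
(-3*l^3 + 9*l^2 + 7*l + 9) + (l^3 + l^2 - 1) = -2*l^3 + 10*l^2 + 7*l + 8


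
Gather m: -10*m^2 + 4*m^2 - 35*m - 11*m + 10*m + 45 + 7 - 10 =-6*m^2 - 36*m + 42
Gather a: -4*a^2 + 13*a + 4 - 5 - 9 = -4*a^2 + 13*a - 10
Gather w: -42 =-42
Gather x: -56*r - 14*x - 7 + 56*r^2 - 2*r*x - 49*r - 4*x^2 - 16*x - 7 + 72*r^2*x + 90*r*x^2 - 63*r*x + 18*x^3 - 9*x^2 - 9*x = 56*r^2 - 105*r + 18*x^3 + x^2*(90*r - 13) + x*(72*r^2 - 65*r - 39) - 14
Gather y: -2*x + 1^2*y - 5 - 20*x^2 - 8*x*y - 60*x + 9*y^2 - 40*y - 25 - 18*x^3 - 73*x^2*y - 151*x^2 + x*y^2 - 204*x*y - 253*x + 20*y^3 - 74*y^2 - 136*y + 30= -18*x^3 - 171*x^2 - 315*x + 20*y^3 + y^2*(x - 65) + y*(-73*x^2 - 212*x - 175)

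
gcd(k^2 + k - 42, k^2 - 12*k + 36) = k - 6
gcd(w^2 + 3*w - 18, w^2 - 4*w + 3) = w - 3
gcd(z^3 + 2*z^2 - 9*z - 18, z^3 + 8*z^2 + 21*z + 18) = z^2 + 5*z + 6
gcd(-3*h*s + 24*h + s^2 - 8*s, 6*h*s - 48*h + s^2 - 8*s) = s - 8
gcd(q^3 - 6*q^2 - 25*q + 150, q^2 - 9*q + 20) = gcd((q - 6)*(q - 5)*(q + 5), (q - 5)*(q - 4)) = q - 5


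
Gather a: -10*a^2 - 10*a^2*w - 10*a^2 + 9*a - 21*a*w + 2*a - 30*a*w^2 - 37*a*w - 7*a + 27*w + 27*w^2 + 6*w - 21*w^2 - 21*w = a^2*(-10*w - 20) + a*(-30*w^2 - 58*w + 4) + 6*w^2 + 12*w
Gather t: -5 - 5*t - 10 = -5*t - 15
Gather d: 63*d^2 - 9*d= 63*d^2 - 9*d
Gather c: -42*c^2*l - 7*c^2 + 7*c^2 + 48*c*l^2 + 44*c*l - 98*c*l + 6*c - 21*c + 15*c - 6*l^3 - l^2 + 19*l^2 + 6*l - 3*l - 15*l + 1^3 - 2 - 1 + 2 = -42*c^2*l + c*(48*l^2 - 54*l) - 6*l^3 + 18*l^2 - 12*l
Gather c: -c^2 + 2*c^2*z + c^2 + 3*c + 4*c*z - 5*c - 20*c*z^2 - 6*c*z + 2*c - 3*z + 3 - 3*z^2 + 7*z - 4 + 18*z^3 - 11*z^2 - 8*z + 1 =2*c^2*z + c*(-20*z^2 - 2*z) + 18*z^3 - 14*z^2 - 4*z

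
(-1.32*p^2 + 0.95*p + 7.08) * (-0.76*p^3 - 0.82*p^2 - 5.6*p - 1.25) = 1.0032*p^5 + 0.3604*p^4 + 1.2322*p^3 - 9.4756*p^2 - 40.8355*p - 8.85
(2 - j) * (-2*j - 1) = 2*j^2 - 3*j - 2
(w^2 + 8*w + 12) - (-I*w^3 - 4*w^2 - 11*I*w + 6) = I*w^3 + 5*w^2 + 8*w + 11*I*w + 6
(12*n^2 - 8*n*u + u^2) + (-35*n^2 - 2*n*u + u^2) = -23*n^2 - 10*n*u + 2*u^2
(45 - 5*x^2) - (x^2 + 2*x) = -6*x^2 - 2*x + 45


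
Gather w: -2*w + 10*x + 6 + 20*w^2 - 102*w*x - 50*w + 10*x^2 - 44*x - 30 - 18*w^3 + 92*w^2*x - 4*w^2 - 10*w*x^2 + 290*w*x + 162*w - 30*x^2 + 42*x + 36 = -18*w^3 + w^2*(92*x + 16) + w*(-10*x^2 + 188*x + 110) - 20*x^2 + 8*x + 12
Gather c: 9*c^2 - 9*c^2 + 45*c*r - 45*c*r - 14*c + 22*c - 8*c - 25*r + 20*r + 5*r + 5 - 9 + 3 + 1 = 0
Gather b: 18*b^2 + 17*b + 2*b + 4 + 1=18*b^2 + 19*b + 5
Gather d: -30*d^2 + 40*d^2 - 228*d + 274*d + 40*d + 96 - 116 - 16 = 10*d^2 + 86*d - 36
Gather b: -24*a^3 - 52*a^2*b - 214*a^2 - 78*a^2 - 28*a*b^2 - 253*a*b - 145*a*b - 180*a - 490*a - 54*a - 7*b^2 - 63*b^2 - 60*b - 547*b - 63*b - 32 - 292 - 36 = -24*a^3 - 292*a^2 - 724*a + b^2*(-28*a - 70) + b*(-52*a^2 - 398*a - 670) - 360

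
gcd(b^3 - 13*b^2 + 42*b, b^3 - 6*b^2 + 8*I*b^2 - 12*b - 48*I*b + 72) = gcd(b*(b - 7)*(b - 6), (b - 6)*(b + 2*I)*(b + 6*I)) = b - 6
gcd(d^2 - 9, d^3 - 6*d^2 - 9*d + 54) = d^2 - 9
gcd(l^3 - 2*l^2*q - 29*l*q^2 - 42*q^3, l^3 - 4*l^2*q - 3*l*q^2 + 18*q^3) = l + 2*q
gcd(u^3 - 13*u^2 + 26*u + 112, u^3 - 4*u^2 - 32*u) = u - 8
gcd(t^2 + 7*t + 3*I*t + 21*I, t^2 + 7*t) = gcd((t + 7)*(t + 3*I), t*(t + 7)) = t + 7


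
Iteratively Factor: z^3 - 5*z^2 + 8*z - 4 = (z - 2)*(z^2 - 3*z + 2) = (z - 2)^2*(z - 1)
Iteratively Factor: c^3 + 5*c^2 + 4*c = (c + 1)*(c^2 + 4*c) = c*(c + 1)*(c + 4)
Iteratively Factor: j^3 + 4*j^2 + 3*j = (j + 3)*(j^2 + j) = j*(j + 3)*(j + 1)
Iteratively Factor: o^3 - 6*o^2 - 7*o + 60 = (o - 4)*(o^2 - 2*o - 15) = (o - 5)*(o - 4)*(o + 3)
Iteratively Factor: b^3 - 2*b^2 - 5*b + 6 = (b + 2)*(b^2 - 4*b + 3) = (b - 3)*(b + 2)*(b - 1)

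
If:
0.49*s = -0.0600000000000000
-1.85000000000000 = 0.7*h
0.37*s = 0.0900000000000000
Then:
No Solution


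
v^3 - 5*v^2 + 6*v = v*(v - 3)*(v - 2)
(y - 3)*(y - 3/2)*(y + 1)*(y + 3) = y^4 - y^3/2 - 21*y^2/2 + 9*y/2 + 27/2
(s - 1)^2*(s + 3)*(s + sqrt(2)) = s^4 + s^3 + sqrt(2)*s^3 - 5*s^2 + sqrt(2)*s^2 - 5*sqrt(2)*s + 3*s + 3*sqrt(2)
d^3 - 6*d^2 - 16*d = d*(d - 8)*(d + 2)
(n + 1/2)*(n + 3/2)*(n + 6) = n^3 + 8*n^2 + 51*n/4 + 9/2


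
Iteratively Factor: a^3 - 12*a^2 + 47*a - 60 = (a - 4)*(a^2 - 8*a + 15) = (a - 5)*(a - 4)*(a - 3)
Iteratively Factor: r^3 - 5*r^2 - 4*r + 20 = (r - 5)*(r^2 - 4) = (r - 5)*(r + 2)*(r - 2)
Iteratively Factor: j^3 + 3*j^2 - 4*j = (j - 1)*(j^2 + 4*j) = j*(j - 1)*(j + 4)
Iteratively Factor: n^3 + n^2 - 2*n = (n + 2)*(n^2 - n) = n*(n + 2)*(n - 1)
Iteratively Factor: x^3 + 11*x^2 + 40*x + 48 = (x + 3)*(x^2 + 8*x + 16) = (x + 3)*(x + 4)*(x + 4)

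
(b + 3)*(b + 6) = b^2 + 9*b + 18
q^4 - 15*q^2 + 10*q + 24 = (q - 3)*(q - 2)*(q + 1)*(q + 4)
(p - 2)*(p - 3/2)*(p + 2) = p^3 - 3*p^2/2 - 4*p + 6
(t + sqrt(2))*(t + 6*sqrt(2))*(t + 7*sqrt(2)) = t^3 + 14*sqrt(2)*t^2 + 110*t + 84*sqrt(2)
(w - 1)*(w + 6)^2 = w^3 + 11*w^2 + 24*w - 36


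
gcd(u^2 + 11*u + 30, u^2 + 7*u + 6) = u + 6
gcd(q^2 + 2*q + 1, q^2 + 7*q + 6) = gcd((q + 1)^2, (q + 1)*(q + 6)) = q + 1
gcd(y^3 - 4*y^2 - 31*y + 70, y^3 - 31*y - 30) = y + 5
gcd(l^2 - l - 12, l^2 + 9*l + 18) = l + 3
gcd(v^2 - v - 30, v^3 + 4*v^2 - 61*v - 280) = v + 5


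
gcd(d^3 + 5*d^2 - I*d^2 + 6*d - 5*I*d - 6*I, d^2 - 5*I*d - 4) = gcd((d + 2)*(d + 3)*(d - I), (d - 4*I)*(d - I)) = d - I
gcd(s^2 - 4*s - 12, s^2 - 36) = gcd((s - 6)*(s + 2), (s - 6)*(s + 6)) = s - 6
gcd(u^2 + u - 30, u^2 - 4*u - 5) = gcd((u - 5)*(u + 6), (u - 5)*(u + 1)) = u - 5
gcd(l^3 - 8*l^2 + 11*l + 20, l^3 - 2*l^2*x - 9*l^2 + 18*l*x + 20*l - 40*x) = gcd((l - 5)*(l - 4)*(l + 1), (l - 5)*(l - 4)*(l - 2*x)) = l^2 - 9*l + 20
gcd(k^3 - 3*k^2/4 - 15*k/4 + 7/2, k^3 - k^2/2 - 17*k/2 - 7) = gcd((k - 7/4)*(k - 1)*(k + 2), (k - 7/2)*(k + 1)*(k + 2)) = k + 2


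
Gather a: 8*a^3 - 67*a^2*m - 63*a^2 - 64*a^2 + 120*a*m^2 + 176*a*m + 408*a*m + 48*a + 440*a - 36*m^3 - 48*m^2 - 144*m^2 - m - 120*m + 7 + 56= 8*a^3 + a^2*(-67*m - 127) + a*(120*m^2 + 584*m + 488) - 36*m^3 - 192*m^2 - 121*m + 63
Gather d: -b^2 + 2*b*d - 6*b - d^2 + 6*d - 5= -b^2 - 6*b - d^2 + d*(2*b + 6) - 5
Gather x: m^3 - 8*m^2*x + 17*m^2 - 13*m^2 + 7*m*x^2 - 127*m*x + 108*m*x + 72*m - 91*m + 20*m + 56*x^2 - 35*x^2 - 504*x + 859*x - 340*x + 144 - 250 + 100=m^3 + 4*m^2 + m + x^2*(7*m + 21) + x*(-8*m^2 - 19*m + 15) - 6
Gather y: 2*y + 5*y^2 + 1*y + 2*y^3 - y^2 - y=2*y^3 + 4*y^2 + 2*y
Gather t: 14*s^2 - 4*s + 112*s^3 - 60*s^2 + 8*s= 112*s^3 - 46*s^2 + 4*s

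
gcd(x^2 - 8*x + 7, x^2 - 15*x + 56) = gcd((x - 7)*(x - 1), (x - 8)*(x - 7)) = x - 7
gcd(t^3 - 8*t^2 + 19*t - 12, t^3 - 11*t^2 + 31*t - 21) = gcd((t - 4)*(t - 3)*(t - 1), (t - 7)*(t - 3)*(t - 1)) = t^2 - 4*t + 3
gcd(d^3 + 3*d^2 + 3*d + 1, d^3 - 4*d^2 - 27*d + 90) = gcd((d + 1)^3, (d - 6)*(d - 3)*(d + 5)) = 1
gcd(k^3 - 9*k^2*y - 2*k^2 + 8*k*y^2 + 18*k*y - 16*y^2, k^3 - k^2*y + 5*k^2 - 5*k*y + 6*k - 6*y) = -k + y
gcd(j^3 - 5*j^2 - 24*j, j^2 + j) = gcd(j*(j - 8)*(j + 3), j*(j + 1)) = j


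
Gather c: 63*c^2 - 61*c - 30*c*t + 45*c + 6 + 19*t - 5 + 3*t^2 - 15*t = 63*c^2 + c*(-30*t - 16) + 3*t^2 + 4*t + 1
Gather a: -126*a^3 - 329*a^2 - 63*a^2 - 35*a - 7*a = -126*a^3 - 392*a^2 - 42*a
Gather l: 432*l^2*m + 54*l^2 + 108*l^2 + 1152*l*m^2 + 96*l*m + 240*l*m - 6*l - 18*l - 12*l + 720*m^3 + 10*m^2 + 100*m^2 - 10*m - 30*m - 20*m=l^2*(432*m + 162) + l*(1152*m^2 + 336*m - 36) + 720*m^3 + 110*m^2 - 60*m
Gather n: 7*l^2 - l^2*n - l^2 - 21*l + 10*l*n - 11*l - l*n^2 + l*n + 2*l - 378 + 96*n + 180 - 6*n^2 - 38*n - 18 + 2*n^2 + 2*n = 6*l^2 - 30*l + n^2*(-l - 4) + n*(-l^2 + 11*l + 60) - 216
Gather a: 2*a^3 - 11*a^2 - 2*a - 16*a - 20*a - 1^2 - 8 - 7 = 2*a^3 - 11*a^2 - 38*a - 16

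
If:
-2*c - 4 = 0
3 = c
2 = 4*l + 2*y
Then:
No Solution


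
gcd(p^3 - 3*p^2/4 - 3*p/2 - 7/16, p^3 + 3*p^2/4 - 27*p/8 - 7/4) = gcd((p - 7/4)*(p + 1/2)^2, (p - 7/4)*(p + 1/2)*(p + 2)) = p^2 - 5*p/4 - 7/8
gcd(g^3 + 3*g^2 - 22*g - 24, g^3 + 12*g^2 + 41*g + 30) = g^2 + 7*g + 6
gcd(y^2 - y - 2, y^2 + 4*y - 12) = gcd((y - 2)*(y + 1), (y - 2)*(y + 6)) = y - 2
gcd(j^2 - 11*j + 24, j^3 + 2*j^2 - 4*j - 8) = 1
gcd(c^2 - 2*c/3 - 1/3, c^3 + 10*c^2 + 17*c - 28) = c - 1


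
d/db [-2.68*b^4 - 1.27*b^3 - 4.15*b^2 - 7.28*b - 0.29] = -10.72*b^3 - 3.81*b^2 - 8.3*b - 7.28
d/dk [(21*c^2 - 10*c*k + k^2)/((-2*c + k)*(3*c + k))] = c*(39*c^2 - 54*c*k + 11*k^2)/(36*c^4 - 12*c^3*k - 11*c^2*k^2 + 2*c*k^3 + k^4)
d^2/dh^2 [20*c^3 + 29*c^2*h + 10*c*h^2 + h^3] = 20*c + 6*h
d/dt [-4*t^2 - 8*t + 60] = -8*t - 8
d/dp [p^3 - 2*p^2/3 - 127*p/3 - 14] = 3*p^2 - 4*p/3 - 127/3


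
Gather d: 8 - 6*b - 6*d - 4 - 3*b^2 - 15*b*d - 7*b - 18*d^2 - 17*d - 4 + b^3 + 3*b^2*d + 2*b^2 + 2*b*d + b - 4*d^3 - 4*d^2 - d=b^3 - b^2 - 12*b - 4*d^3 - 22*d^2 + d*(3*b^2 - 13*b - 24)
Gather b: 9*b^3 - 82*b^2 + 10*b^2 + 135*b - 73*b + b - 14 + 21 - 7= 9*b^3 - 72*b^2 + 63*b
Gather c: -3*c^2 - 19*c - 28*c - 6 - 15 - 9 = -3*c^2 - 47*c - 30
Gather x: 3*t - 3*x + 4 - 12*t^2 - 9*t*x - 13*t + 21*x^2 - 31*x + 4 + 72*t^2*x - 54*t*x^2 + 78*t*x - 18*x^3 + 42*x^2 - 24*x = -12*t^2 - 10*t - 18*x^3 + x^2*(63 - 54*t) + x*(72*t^2 + 69*t - 58) + 8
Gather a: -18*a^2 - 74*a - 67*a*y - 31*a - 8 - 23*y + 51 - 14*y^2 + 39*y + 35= -18*a^2 + a*(-67*y - 105) - 14*y^2 + 16*y + 78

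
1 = 1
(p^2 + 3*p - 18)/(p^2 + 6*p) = (p - 3)/p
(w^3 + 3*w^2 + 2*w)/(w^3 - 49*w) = (w^2 + 3*w + 2)/(w^2 - 49)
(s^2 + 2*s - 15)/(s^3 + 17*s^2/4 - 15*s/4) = 4*(s - 3)/(s*(4*s - 3))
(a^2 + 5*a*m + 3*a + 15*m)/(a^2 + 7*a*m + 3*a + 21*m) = (a + 5*m)/(a + 7*m)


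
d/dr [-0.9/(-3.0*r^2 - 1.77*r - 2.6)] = (-5.4*r - 1.593)/(3.0*r^2 + 1.77*r + 2.6)^2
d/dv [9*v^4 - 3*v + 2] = 36*v^3 - 3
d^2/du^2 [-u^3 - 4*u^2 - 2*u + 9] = -6*u - 8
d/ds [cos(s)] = -sin(s)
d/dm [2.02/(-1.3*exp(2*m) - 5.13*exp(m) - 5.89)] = (5.252*exp(m) + 10.3626)*exp(m)/(1.3*exp(2*m) + 5.13*exp(m) + 5.89)^2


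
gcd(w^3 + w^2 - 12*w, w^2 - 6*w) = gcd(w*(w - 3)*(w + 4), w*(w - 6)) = w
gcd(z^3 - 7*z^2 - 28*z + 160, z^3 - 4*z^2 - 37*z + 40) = z^2 - 3*z - 40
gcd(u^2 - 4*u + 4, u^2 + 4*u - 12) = u - 2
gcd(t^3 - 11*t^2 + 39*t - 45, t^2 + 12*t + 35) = 1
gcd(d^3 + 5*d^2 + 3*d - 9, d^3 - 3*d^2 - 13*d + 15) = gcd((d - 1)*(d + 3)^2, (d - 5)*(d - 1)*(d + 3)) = d^2 + 2*d - 3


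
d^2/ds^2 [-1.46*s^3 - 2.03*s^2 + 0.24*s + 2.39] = -8.76*s - 4.06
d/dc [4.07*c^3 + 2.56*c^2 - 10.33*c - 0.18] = 12.21*c^2 + 5.12*c - 10.33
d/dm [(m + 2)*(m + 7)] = 2*m + 9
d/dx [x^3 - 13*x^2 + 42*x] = 3*x^2 - 26*x + 42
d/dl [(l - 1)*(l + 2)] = 2*l + 1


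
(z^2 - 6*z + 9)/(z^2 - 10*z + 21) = (z - 3)/(z - 7)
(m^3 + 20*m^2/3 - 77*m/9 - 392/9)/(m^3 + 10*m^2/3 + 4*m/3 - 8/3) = (9*m^3 + 60*m^2 - 77*m - 392)/(3*(3*m^3 + 10*m^2 + 4*m - 8))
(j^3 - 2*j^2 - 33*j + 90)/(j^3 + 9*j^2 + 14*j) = (j^3 - 2*j^2 - 33*j + 90)/(j*(j^2 + 9*j + 14))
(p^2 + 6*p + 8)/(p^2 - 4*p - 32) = (p + 2)/(p - 8)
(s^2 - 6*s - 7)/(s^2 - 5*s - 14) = (s + 1)/(s + 2)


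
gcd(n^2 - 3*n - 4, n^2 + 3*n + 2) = n + 1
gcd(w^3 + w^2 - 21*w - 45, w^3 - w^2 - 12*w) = w + 3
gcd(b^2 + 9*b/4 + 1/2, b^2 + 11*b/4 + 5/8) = b + 1/4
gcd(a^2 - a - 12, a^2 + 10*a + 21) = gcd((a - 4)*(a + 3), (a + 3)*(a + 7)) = a + 3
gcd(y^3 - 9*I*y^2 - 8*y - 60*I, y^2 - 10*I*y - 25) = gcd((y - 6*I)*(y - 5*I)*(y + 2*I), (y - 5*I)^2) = y - 5*I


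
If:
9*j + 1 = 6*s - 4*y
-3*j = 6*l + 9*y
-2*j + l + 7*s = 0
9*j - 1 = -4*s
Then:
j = 25/157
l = 169/157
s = -17/157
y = -121/157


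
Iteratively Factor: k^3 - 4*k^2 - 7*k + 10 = (k + 2)*(k^2 - 6*k + 5) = (k - 5)*(k + 2)*(k - 1)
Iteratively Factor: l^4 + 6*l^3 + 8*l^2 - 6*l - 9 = (l + 3)*(l^3 + 3*l^2 - l - 3) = (l + 1)*(l + 3)*(l^2 + 2*l - 3) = (l + 1)*(l + 3)^2*(l - 1)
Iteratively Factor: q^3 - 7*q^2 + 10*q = (q - 5)*(q^2 - 2*q) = q*(q - 5)*(q - 2)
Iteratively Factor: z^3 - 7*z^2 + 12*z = (z - 3)*(z^2 - 4*z) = (z - 4)*(z - 3)*(z)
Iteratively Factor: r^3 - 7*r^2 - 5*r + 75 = (r - 5)*(r^2 - 2*r - 15) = (r - 5)^2*(r + 3)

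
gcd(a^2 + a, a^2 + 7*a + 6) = a + 1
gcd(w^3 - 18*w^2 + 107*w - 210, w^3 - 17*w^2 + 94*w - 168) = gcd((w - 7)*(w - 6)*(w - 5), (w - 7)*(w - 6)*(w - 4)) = w^2 - 13*w + 42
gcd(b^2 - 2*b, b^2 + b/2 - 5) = b - 2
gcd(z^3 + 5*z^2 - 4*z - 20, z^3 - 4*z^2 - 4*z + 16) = z^2 - 4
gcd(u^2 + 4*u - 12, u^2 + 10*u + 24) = u + 6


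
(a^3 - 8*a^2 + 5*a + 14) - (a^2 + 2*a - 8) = a^3 - 9*a^2 + 3*a + 22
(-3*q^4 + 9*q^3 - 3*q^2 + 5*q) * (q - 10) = -3*q^5 + 39*q^4 - 93*q^3 + 35*q^2 - 50*q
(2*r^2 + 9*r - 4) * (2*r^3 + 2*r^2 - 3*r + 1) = 4*r^5 + 22*r^4 + 4*r^3 - 33*r^2 + 21*r - 4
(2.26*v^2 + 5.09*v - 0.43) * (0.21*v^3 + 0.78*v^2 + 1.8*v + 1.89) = 0.4746*v^5 + 2.8317*v^4 + 7.9479*v^3 + 13.098*v^2 + 8.8461*v - 0.8127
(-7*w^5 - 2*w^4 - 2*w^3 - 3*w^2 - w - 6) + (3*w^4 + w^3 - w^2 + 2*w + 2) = -7*w^5 + w^4 - w^3 - 4*w^2 + w - 4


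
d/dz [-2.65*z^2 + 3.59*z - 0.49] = 3.59 - 5.3*z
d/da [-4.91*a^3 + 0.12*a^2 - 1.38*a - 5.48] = -14.73*a^2 + 0.24*a - 1.38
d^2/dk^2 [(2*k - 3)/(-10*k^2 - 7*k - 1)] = 2*(-(2*k - 3)*(20*k + 7)^2 + 4*(15*k - 4)*(10*k^2 + 7*k + 1))/(10*k^2 + 7*k + 1)^3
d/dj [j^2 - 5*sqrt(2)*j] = 2*j - 5*sqrt(2)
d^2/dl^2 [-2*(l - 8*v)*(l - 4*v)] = -4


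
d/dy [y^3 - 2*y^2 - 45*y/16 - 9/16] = 3*y^2 - 4*y - 45/16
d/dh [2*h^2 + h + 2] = 4*h + 1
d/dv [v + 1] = 1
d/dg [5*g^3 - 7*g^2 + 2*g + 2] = 15*g^2 - 14*g + 2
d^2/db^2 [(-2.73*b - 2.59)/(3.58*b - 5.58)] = (1.4210854715202e-14*b - 175.460096)/(3.58*b - 5.58)^3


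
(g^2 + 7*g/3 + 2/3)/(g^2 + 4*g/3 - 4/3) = (3*g + 1)/(3*g - 2)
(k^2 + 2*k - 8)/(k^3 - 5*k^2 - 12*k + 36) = (k + 4)/(k^2 - 3*k - 18)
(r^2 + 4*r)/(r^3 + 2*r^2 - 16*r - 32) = r/(r^2 - 2*r - 8)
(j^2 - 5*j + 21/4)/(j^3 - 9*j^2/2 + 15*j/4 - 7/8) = 2*(2*j - 3)/(4*j^2 - 4*j + 1)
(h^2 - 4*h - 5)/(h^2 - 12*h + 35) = (h + 1)/(h - 7)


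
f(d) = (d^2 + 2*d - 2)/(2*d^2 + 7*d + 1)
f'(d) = (-4*d - 7)*(d^2 + 2*d - 2)/(2*d^2 + 7*d + 1)^2 + (2*d + 2)/(2*d^2 + 7*d + 1) = (3*d^2 + 10*d + 16)/(4*d^4 + 28*d^3 + 53*d^2 + 14*d + 1)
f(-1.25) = 0.64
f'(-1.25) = 0.38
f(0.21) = -0.60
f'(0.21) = 2.79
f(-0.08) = -4.76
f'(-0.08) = 74.23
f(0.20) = -0.63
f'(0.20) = 2.95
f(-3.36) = 43.41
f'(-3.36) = 4642.07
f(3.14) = 0.33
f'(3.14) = 0.04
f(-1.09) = 0.70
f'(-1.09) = 0.48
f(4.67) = 0.38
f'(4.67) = 0.02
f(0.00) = -2.00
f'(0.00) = 16.00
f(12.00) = 0.45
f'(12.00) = 0.00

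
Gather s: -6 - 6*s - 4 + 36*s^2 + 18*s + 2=36*s^2 + 12*s - 8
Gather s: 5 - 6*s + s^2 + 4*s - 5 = s^2 - 2*s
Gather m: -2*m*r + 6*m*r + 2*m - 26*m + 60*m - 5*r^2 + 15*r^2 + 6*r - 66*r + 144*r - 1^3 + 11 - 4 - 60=m*(4*r + 36) + 10*r^2 + 84*r - 54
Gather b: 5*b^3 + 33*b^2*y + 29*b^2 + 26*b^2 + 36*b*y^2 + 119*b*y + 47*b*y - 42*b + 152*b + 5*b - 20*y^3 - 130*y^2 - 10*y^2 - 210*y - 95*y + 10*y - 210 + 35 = 5*b^3 + b^2*(33*y + 55) + b*(36*y^2 + 166*y + 115) - 20*y^3 - 140*y^2 - 295*y - 175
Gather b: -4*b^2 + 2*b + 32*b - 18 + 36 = -4*b^2 + 34*b + 18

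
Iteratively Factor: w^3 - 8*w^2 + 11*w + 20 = (w - 4)*(w^2 - 4*w - 5) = (w - 5)*(w - 4)*(w + 1)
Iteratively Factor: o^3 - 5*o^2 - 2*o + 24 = (o + 2)*(o^2 - 7*o + 12) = (o - 4)*(o + 2)*(o - 3)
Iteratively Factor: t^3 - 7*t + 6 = (t + 3)*(t^2 - 3*t + 2) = (t - 2)*(t + 3)*(t - 1)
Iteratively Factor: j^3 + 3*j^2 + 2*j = (j + 2)*(j^2 + j) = (j + 1)*(j + 2)*(j)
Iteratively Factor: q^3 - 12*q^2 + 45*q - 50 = (q - 5)*(q^2 - 7*q + 10) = (q - 5)^2*(q - 2)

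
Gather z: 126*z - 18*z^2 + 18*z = -18*z^2 + 144*z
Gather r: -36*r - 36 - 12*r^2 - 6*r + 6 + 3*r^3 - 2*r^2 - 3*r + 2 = 3*r^3 - 14*r^2 - 45*r - 28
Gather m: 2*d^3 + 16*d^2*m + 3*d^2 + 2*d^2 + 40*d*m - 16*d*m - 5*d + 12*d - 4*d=2*d^3 + 5*d^2 + 3*d + m*(16*d^2 + 24*d)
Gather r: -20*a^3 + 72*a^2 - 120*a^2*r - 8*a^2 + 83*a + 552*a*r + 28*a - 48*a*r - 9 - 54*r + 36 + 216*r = -20*a^3 + 64*a^2 + 111*a + r*(-120*a^2 + 504*a + 162) + 27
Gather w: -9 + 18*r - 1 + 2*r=20*r - 10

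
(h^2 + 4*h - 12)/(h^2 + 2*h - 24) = (h - 2)/(h - 4)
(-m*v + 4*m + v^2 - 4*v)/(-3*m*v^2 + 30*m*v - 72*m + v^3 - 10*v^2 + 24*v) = (-m + v)/(-3*m*v + 18*m + v^2 - 6*v)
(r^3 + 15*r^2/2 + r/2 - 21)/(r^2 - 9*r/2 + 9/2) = (r^2 + 9*r + 14)/(r - 3)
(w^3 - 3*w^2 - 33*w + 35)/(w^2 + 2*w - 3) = (w^2 - 2*w - 35)/(w + 3)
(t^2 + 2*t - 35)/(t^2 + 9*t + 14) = (t - 5)/(t + 2)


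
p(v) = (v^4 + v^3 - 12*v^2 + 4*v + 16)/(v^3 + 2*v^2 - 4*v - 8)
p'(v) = (-3*v^2 - 4*v + 4)*(v^4 + v^3 - 12*v^2 + 4*v + 16)/(v^3 + 2*v^2 - 4*v - 8)^2 + (4*v^3 + 3*v^2 - 24*v + 4)/(v^3 + 2*v^2 - 4*v - 8) = (v^3 + 6*v^2 + 18*v + 4)/(v^3 + 6*v^2 + 12*v + 8)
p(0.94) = -1.18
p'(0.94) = 1.06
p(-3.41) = 3.87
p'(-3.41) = 9.73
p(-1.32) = 6.16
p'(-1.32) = -36.91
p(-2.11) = 712.59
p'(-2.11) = 12517.90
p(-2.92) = 12.05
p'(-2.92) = 28.64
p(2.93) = 1.04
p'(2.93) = 1.11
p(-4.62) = -2.16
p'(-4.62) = 2.76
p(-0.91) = -0.68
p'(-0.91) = -6.30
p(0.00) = -2.00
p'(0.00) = 0.50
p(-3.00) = 10.00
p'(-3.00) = 23.00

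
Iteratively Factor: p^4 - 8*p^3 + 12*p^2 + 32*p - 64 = (p - 4)*(p^3 - 4*p^2 - 4*p + 16) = (p - 4)*(p + 2)*(p^2 - 6*p + 8) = (p - 4)^2*(p + 2)*(p - 2)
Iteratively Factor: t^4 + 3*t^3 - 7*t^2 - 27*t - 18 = (t + 2)*(t^3 + t^2 - 9*t - 9) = (t - 3)*(t + 2)*(t^2 + 4*t + 3) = (t - 3)*(t + 1)*(t + 2)*(t + 3)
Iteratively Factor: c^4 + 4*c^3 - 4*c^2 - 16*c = (c - 2)*(c^3 + 6*c^2 + 8*c) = c*(c - 2)*(c^2 + 6*c + 8) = c*(c - 2)*(c + 2)*(c + 4)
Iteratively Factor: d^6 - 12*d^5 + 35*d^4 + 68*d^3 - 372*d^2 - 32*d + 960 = (d - 5)*(d^5 - 7*d^4 + 68*d^2 - 32*d - 192) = (d - 5)*(d - 3)*(d^4 - 4*d^3 - 12*d^2 + 32*d + 64) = (d - 5)*(d - 3)*(d + 2)*(d^3 - 6*d^2 + 32) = (d - 5)*(d - 4)*(d - 3)*(d + 2)*(d^2 - 2*d - 8) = (d - 5)*(d - 4)*(d - 3)*(d + 2)^2*(d - 4)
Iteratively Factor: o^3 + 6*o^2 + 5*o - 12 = (o + 4)*(o^2 + 2*o - 3) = (o - 1)*(o + 4)*(o + 3)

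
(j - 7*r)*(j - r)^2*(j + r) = j^4 - 8*j^3*r + 6*j^2*r^2 + 8*j*r^3 - 7*r^4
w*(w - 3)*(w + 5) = w^3 + 2*w^2 - 15*w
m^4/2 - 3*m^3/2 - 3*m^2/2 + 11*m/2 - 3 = (m/2 + 1)*(m - 3)*(m - 1)^2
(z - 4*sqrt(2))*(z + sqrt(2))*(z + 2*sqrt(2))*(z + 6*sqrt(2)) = z^4 + 5*sqrt(2)*z^3 - 32*z^2 - 136*sqrt(2)*z - 192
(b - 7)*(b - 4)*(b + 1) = b^3 - 10*b^2 + 17*b + 28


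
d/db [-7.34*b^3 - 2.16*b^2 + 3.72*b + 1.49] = -22.02*b^2 - 4.32*b + 3.72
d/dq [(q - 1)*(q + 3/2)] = 2*q + 1/2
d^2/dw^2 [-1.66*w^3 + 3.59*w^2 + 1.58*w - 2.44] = 7.18 - 9.96*w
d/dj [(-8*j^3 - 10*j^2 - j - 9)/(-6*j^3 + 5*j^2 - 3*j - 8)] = (-100*j^4 + 36*j^3 + 65*j^2 + 250*j - 19)/(36*j^6 - 60*j^5 + 61*j^4 + 66*j^3 - 71*j^2 + 48*j + 64)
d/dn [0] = 0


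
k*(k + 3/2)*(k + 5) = k^3 + 13*k^2/2 + 15*k/2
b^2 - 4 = (b - 2)*(b + 2)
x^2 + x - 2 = (x - 1)*(x + 2)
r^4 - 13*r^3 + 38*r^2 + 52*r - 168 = (r - 7)*(r - 6)*(r - 2)*(r + 2)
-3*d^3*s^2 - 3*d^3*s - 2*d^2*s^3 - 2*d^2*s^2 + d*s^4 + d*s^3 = s*(-3*d + s)*(d + s)*(d*s + d)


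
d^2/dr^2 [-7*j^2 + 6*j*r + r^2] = 2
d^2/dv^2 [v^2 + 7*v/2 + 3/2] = 2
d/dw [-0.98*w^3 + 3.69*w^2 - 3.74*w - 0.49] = -2.94*w^2 + 7.38*w - 3.74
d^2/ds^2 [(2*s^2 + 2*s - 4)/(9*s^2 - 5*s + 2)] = 72*s*(7*s^2 - 30*s + 12)/(729*s^6 - 1215*s^5 + 1161*s^4 - 665*s^3 + 258*s^2 - 60*s + 8)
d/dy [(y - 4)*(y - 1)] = 2*y - 5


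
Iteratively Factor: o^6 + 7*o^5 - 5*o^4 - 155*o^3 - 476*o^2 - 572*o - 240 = (o + 2)*(o^5 + 5*o^4 - 15*o^3 - 125*o^2 - 226*o - 120) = (o - 5)*(o + 2)*(o^4 + 10*o^3 + 35*o^2 + 50*o + 24) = (o - 5)*(o + 2)*(o + 3)*(o^3 + 7*o^2 + 14*o + 8) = (o - 5)*(o + 2)*(o + 3)*(o + 4)*(o^2 + 3*o + 2) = (o - 5)*(o + 2)^2*(o + 3)*(o + 4)*(o + 1)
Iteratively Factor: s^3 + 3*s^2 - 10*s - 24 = (s + 4)*(s^2 - s - 6) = (s + 2)*(s + 4)*(s - 3)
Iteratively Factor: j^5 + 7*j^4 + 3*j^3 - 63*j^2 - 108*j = (j + 3)*(j^4 + 4*j^3 - 9*j^2 - 36*j) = (j + 3)^2*(j^3 + j^2 - 12*j) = j*(j + 3)^2*(j^2 + j - 12) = j*(j + 3)^2*(j + 4)*(j - 3)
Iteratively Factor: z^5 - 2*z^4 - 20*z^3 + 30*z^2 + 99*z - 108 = (z + 3)*(z^4 - 5*z^3 - 5*z^2 + 45*z - 36) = (z - 1)*(z + 3)*(z^3 - 4*z^2 - 9*z + 36) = (z - 3)*(z - 1)*(z + 3)*(z^2 - z - 12) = (z - 4)*(z - 3)*(z - 1)*(z + 3)*(z + 3)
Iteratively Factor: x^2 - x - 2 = (x - 2)*(x + 1)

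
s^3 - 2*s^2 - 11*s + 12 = (s - 4)*(s - 1)*(s + 3)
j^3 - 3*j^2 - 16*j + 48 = (j - 4)*(j - 3)*(j + 4)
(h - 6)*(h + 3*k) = h^2 + 3*h*k - 6*h - 18*k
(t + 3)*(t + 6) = t^2 + 9*t + 18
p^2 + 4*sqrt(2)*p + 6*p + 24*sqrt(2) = (p + 6)*(p + 4*sqrt(2))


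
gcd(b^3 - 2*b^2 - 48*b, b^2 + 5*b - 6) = b + 6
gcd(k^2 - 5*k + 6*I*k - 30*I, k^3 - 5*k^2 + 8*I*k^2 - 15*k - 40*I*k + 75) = k - 5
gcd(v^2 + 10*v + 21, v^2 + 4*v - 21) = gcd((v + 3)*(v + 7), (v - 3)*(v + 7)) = v + 7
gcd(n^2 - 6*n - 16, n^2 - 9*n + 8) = n - 8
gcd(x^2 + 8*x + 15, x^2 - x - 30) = x + 5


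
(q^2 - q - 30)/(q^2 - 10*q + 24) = (q + 5)/(q - 4)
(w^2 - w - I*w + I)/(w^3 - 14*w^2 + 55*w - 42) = (w - I)/(w^2 - 13*w + 42)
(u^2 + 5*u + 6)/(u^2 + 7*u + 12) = (u + 2)/(u + 4)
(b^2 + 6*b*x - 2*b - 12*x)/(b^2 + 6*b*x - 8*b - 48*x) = (b - 2)/(b - 8)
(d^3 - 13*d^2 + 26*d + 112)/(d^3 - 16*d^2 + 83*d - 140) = (d^2 - 6*d - 16)/(d^2 - 9*d + 20)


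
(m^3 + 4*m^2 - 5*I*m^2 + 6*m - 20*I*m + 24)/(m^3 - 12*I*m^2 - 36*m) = (m^2 + m*(4 + I) + 4*I)/(m*(m - 6*I))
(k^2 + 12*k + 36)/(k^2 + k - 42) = (k^2 + 12*k + 36)/(k^2 + k - 42)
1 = 1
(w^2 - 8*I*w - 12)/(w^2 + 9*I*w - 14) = (w^2 - 8*I*w - 12)/(w^2 + 9*I*w - 14)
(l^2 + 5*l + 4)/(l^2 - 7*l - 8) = (l + 4)/(l - 8)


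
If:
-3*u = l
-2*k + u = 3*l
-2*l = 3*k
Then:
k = 0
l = 0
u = 0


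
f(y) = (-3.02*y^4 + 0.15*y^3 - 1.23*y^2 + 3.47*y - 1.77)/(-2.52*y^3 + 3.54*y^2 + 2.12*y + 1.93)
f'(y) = (7.56*y^2 - 7.08*y - 2.12)*(-3.02*y^4 + 0.15*y^3 - 1.23*y^2 + 3.47*y - 1.77)/(-2.52*y^3 + 3.54*y^2 + 2.12*y + 1.93)^2 + (-12.08*y^3 + 0.45*y^2 - 2.46*y + 3.47)/(-2.52*y^3 + 3.54*y^2 + 2.12*y + 1.93)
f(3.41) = 8.20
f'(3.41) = -0.54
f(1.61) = -4.76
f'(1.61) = -19.65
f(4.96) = 8.77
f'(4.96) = 0.80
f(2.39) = 13.50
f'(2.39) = -22.43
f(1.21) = -1.07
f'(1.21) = -3.96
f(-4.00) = -3.87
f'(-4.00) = 1.06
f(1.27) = -1.33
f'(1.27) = -4.86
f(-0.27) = -1.69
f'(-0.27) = 2.30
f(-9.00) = -9.52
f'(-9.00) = 1.16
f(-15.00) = -16.58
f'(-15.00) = 1.18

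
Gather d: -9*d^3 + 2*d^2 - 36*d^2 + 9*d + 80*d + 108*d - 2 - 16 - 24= -9*d^3 - 34*d^2 + 197*d - 42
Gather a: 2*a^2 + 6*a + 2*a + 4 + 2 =2*a^2 + 8*a + 6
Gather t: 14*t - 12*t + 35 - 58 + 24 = 2*t + 1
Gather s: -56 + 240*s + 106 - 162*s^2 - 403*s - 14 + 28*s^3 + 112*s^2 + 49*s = 28*s^3 - 50*s^2 - 114*s + 36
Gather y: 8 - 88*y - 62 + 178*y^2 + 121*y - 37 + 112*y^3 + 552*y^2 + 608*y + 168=112*y^3 + 730*y^2 + 641*y + 77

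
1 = 1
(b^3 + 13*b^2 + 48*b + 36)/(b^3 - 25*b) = (b^3 + 13*b^2 + 48*b + 36)/(b*(b^2 - 25))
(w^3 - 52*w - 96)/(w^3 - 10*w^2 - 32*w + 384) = (w + 2)/(w - 8)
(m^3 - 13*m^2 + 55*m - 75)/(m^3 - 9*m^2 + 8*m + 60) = (m^2 - 8*m + 15)/(m^2 - 4*m - 12)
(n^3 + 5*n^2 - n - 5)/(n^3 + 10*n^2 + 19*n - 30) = (n + 1)/(n + 6)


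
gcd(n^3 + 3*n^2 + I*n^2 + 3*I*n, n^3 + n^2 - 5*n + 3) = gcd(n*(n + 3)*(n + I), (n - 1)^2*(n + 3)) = n + 3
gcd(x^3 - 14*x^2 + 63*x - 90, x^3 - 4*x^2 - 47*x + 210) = x^2 - 11*x + 30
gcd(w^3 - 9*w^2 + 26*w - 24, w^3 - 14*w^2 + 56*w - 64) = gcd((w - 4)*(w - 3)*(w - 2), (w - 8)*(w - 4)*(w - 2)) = w^2 - 6*w + 8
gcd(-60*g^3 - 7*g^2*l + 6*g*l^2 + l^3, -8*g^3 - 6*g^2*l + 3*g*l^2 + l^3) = 4*g + l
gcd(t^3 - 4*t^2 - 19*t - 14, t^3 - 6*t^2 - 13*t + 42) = t - 7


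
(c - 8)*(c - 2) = c^2 - 10*c + 16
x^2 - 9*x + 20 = (x - 5)*(x - 4)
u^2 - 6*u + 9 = (u - 3)^2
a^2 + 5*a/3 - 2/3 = (a - 1/3)*(a + 2)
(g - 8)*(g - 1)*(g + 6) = g^3 - 3*g^2 - 46*g + 48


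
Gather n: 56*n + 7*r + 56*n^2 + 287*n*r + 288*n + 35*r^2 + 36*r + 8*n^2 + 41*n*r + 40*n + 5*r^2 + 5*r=64*n^2 + n*(328*r + 384) + 40*r^2 + 48*r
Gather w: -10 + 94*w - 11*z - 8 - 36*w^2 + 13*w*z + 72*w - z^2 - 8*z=-36*w^2 + w*(13*z + 166) - z^2 - 19*z - 18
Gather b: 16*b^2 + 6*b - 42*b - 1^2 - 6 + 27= 16*b^2 - 36*b + 20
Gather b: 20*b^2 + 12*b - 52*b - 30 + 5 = 20*b^2 - 40*b - 25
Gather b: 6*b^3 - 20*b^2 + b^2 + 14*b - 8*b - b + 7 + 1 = 6*b^3 - 19*b^2 + 5*b + 8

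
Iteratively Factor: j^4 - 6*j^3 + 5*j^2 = (j)*(j^3 - 6*j^2 + 5*j) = j*(j - 5)*(j^2 - j) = j^2*(j - 5)*(j - 1)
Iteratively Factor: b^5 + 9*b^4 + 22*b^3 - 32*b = (b + 4)*(b^4 + 5*b^3 + 2*b^2 - 8*b) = (b + 4)^2*(b^3 + b^2 - 2*b) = (b - 1)*(b + 4)^2*(b^2 + 2*b) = b*(b - 1)*(b + 4)^2*(b + 2)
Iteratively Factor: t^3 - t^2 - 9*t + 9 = (t - 1)*(t^2 - 9) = (t - 1)*(t + 3)*(t - 3)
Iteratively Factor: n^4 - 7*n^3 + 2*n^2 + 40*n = (n)*(n^3 - 7*n^2 + 2*n + 40) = n*(n + 2)*(n^2 - 9*n + 20) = n*(n - 5)*(n + 2)*(n - 4)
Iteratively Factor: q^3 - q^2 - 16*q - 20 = (q + 2)*(q^2 - 3*q - 10) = (q + 2)^2*(q - 5)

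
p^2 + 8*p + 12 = (p + 2)*(p + 6)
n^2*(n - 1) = n^3 - n^2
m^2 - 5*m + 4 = (m - 4)*(m - 1)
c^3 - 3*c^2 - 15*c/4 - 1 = (c - 4)*(c + 1/2)^2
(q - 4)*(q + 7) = q^2 + 3*q - 28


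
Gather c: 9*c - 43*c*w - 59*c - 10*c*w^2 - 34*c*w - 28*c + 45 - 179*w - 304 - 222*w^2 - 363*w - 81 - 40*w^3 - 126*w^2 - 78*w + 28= c*(-10*w^2 - 77*w - 78) - 40*w^3 - 348*w^2 - 620*w - 312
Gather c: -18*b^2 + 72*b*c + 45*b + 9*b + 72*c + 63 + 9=-18*b^2 + 54*b + c*(72*b + 72) + 72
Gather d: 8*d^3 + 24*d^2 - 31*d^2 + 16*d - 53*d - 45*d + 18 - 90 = 8*d^3 - 7*d^2 - 82*d - 72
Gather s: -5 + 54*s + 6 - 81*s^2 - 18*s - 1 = -81*s^2 + 36*s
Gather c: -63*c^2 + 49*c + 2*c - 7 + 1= -63*c^2 + 51*c - 6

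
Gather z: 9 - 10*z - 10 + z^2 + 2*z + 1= z^2 - 8*z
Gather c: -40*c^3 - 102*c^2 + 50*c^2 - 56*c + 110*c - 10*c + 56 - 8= -40*c^3 - 52*c^2 + 44*c + 48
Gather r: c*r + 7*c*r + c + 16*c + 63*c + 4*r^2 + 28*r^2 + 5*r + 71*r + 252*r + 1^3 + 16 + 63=80*c + 32*r^2 + r*(8*c + 328) + 80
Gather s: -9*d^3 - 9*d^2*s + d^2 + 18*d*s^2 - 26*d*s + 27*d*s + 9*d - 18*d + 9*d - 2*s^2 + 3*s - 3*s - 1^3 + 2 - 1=-9*d^3 + d^2 + s^2*(18*d - 2) + s*(-9*d^2 + d)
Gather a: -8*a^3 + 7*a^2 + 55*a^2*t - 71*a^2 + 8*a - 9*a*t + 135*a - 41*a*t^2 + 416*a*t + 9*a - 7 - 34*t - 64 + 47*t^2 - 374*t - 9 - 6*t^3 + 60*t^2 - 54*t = -8*a^3 + a^2*(55*t - 64) + a*(-41*t^2 + 407*t + 152) - 6*t^3 + 107*t^2 - 462*t - 80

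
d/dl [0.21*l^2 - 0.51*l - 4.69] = 0.42*l - 0.51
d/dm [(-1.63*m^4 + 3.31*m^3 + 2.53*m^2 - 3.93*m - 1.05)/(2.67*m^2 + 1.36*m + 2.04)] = (-8.7042*m^5 + 2.1873*m^4 - 4.2976*m^3 + 34.1911*m^2 + 15.9294*m - 6.5892)/(7.1289*m^4 + 7.2624*m^3 + 12.7432*m^2 + 5.5488*m + 4.1616)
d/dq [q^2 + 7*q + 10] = 2*q + 7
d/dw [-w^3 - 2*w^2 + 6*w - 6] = -3*w^2 - 4*w + 6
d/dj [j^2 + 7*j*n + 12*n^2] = 2*j + 7*n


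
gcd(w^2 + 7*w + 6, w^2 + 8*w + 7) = w + 1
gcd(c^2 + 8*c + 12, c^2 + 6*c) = c + 6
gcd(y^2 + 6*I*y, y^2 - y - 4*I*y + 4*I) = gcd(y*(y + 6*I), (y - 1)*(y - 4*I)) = 1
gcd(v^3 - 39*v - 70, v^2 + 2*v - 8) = 1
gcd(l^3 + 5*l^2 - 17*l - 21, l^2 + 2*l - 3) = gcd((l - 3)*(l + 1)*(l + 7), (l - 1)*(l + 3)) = 1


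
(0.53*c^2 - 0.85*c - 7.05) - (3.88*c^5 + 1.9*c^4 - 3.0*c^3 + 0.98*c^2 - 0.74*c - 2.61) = -3.88*c^5 - 1.9*c^4 + 3.0*c^3 - 0.45*c^2 - 0.11*c - 4.44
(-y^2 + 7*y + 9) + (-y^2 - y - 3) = -2*y^2 + 6*y + 6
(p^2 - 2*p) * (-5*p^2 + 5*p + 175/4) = -5*p^4 + 15*p^3 + 135*p^2/4 - 175*p/2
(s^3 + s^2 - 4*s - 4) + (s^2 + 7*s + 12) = s^3 + 2*s^2 + 3*s + 8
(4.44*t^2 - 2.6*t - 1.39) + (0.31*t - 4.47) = 4.44*t^2 - 2.29*t - 5.86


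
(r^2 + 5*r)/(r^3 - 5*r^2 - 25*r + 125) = r/(r^2 - 10*r + 25)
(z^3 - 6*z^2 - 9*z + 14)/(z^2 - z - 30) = (-z^3 + 6*z^2 + 9*z - 14)/(-z^2 + z + 30)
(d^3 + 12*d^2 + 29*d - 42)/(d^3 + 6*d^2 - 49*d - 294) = (d - 1)/(d - 7)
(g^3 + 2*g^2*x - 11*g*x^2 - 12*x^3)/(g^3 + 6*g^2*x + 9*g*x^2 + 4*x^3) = (g - 3*x)/(g + x)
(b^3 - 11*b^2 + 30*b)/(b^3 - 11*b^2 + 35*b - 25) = b*(b - 6)/(b^2 - 6*b + 5)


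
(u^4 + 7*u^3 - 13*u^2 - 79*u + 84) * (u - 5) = u^5 + 2*u^4 - 48*u^3 - 14*u^2 + 479*u - 420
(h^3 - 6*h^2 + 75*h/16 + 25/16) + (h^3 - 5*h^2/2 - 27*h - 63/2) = 2*h^3 - 17*h^2/2 - 357*h/16 - 479/16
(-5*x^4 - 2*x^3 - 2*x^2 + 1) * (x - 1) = -5*x^5 + 3*x^4 + 2*x^2 + x - 1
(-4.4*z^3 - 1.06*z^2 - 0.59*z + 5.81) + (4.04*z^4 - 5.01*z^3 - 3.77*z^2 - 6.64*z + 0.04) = 4.04*z^4 - 9.41*z^3 - 4.83*z^2 - 7.23*z + 5.85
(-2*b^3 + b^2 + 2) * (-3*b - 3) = 6*b^4 + 3*b^3 - 3*b^2 - 6*b - 6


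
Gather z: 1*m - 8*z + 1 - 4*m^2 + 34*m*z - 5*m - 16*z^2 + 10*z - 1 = -4*m^2 - 4*m - 16*z^2 + z*(34*m + 2)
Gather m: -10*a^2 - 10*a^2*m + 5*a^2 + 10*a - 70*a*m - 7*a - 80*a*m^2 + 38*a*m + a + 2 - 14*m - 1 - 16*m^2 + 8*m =-5*a^2 + 4*a + m^2*(-80*a - 16) + m*(-10*a^2 - 32*a - 6) + 1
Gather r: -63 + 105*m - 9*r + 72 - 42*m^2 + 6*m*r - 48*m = -42*m^2 + 57*m + r*(6*m - 9) + 9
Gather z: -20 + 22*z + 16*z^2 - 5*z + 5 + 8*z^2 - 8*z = 24*z^2 + 9*z - 15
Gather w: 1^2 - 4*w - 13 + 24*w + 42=20*w + 30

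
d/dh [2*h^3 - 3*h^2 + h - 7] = 6*h^2 - 6*h + 1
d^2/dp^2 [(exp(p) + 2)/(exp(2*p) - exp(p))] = (exp(3*p) + 9*exp(2*p) - 6*exp(p) + 2)*exp(-p)/(exp(3*p) - 3*exp(2*p) + 3*exp(p) - 1)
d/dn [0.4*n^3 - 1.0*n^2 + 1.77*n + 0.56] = 1.2*n^2 - 2.0*n + 1.77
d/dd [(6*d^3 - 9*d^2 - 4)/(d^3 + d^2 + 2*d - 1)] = (15*d^4 + 24*d^3 - 24*d^2 + 26*d + 8)/(d^6 + 2*d^5 + 5*d^4 + 2*d^3 + 2*d^2 - 4*d + 1)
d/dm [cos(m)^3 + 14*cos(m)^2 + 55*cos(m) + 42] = (3*sin(m)^2 - 28*cos(m) - 58)*sin(m)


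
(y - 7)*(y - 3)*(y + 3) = y^3 - 7*y^2 - 9*y + 63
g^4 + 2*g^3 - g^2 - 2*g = g*(g - 1)*(g + 1)*(g + 2)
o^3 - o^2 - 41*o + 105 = (o - 5)*(o - 3)*(o + 7)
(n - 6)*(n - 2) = n^2 - 8*n + 12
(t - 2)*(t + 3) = t^2 + t - 6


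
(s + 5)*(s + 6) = s^2 + 11*s + 30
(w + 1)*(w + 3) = w^2 + 4*w + 3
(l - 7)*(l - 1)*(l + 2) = l^3 - 6*l^2 - 9*l + 14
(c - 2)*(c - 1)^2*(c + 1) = c^4 - 3*c^3 + c^2 + 3*c - 2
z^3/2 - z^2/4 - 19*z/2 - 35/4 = (z/2 + 1/2)*(z - 5)*(z + 7/2)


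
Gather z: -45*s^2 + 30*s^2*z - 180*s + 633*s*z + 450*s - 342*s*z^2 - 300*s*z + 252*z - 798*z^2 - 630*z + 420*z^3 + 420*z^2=-45*s^2 + 270*s + 420*z^3 + z^2*(-342*s - 378) + z*(30*s^2 + 333*s - 378)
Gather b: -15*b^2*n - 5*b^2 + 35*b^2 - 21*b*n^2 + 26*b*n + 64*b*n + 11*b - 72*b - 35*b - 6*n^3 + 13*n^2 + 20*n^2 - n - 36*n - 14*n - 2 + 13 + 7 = b^2*(30 - 15*n) + b*(-21*n^2 + 90*n - 96) - 6*n^3 + 33*n^2 - 51*n + 18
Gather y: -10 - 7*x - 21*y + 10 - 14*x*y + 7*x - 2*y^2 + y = -2*y^2 + y*(-14*x - 20)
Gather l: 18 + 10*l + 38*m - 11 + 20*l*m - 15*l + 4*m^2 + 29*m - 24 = l*(20*m - 5) + 4*m^2 + 67*m - 17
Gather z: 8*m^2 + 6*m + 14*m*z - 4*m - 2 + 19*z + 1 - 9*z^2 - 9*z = 8*m^2 + 2*m - 9*z^2 + z*(14*m + 10) - 1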